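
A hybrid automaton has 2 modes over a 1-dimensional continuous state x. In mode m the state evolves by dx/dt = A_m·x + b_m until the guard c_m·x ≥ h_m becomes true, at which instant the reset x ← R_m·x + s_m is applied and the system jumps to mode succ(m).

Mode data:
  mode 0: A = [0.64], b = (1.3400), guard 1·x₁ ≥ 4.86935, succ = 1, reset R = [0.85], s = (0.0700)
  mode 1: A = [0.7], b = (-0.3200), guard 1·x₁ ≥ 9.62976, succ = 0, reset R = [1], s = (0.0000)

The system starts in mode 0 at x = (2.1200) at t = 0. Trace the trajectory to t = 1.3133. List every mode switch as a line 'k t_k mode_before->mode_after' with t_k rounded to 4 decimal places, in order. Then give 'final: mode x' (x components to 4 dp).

1 0.7848 0->1
final: 1 5.8885

Mode 0: guard c·x = 4.8693 hit at Δt = 0.7848 (t = 0.7848), x⁻ = (4.8693) → reset → x⁺ = (4.2089), jump to mode 1
Mode 1: flow for 0.5285 to horizon, guard not reached → x = (5.8885)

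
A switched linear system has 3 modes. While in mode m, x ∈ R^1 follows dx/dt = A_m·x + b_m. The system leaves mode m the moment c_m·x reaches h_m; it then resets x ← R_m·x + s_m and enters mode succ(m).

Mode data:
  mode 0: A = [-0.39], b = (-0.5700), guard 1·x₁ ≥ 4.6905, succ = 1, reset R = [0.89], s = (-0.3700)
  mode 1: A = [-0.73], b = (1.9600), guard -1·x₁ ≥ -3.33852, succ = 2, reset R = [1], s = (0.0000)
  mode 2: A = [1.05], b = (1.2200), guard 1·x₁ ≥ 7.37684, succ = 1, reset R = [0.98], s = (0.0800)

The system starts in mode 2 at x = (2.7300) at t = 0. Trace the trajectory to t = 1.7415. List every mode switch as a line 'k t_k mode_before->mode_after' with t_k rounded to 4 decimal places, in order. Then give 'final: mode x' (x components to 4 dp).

Mode 2: guard c·x = 7.3768 hit at Δt = 0.7483 (t = 0.7483), x⁻ = (7.3768) → reset → x⁺ = (7.3093), jump to mode 1
Mode 1: flow for 0.9932 to horizon, guard not reached → x = (4.9245)

1 0.7483 2->1
final: 1 4.9245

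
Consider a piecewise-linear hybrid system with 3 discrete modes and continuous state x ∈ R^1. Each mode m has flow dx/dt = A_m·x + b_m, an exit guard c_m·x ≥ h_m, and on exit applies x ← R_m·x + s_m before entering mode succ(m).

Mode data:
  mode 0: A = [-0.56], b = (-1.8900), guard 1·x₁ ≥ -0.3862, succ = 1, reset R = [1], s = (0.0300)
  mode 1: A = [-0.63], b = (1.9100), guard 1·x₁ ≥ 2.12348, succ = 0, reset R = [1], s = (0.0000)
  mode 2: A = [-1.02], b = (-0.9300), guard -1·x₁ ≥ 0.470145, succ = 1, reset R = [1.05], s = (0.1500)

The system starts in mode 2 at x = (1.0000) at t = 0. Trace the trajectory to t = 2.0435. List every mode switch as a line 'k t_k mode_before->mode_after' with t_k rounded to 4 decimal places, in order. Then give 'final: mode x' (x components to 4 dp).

1 1.4366 2->1
final: 1 0.7289

Mode 2: guard c·x = 0.4701 hit at Δt = 1.4366 (t = 1.4366), x⁻ = (-0.4701) → reset → x⁺ = (-0.3437), jump to mode 1
Mode 1: flow for 0.6069 to horizon, guard not reached → x = (0.7289)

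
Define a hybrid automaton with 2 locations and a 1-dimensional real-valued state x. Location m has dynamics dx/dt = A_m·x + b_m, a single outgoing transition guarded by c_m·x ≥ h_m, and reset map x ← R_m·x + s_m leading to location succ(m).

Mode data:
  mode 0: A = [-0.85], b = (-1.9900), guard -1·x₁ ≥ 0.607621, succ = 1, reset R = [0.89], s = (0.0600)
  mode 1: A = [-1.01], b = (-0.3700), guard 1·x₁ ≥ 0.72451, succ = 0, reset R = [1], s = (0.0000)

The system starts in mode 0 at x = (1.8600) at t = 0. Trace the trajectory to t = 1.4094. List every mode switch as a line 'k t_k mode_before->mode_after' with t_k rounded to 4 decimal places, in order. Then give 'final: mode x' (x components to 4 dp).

1 1.0414 0->1
final: 1 -0.4453

Mode 0: guard c·x = 0.6076 hit at Δt = 1.0414 (t = 1.0414), x⁻ = (-0.6076) → reset → x⁺ = (-0.4808), jump to mode 1
Mode 1: flow for 0.3680 to horizon, guard not reached → x = (-0.4453)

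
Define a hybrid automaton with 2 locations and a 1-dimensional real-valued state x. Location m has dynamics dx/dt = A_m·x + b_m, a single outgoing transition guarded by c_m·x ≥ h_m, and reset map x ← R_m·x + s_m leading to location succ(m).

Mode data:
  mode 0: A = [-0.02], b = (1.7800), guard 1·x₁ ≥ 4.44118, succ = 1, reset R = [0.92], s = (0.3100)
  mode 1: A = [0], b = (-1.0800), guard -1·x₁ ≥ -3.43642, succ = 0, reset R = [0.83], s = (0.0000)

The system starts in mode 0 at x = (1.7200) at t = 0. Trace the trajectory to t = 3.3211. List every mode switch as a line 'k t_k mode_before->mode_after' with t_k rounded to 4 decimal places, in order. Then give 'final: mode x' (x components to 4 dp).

Mode 0: guard c·x = 4.4412 hit at Δt = 1.5837 (t = 1.5837), x⁻ = (4.4412) → reset → x⁺ = (4.3959), jump to mode 1
Mode 1: guard c·x = -3.4364 hit at Δt = 0.8884 (t = 2.4721), x⁻ = (3.4364) → reset → x⁺ = (2.8522), jump to mode 0
Mode 0: flow for 0.8490 to horizon, guard not reached → x = (4.3027)

1 1.5837 0->1
2 2.4721 1->0
final: 0 4.3027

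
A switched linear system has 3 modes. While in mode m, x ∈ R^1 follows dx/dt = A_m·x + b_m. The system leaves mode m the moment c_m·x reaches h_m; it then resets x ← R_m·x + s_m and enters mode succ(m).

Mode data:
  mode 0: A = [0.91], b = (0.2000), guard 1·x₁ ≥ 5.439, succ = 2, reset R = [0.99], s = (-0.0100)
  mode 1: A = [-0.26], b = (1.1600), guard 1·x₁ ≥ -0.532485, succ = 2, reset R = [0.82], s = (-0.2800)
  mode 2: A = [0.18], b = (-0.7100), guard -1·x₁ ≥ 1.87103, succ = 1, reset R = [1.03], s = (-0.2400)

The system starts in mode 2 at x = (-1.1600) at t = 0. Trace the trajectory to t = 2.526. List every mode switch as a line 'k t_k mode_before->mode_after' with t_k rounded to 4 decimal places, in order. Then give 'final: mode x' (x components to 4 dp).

Mode 2: guard c·x = 1.8710 hit at Δt = 0.7245 (t = 0.7245), x⁻ = (-1.8710) → reset → x⁺ = (-2.1672), jump to mode 1
Mode 1: guard c·x = -0.5325 hit at Δt = 1.0891 (t = 1.8136), x⁻ = (-0.5325) → reset → x⁺ = (-0.7166), jump to mode 2
Mode 2: flow for 0.7124 to horizon, guard not reached → x = (-1.3543)

1 0.7245 2->1
2 1.8136 1->2
final: 2 -1.3543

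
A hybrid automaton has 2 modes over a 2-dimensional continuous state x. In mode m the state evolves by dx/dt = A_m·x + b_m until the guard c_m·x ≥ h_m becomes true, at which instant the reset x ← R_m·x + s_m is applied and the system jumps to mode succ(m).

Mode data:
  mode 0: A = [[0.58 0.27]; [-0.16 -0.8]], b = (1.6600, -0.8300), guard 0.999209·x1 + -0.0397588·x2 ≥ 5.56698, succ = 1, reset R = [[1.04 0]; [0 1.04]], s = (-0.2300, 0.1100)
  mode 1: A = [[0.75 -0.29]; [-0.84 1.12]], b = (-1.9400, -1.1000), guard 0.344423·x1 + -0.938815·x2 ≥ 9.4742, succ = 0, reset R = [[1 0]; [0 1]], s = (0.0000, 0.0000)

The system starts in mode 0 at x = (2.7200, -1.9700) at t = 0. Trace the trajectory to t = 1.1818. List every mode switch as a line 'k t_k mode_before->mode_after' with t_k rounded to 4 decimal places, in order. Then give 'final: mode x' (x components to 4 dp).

1 0.8013 0->1
final: 1 6.9004 -5.8336

Mode 0: guard c·x = 5.5670 hit at Δt = 0.8013 (t = 0.8013), x⁻ = (5.4949, -1.9212) → reset → x⁺ = (5.4847, -1.8881), jump to mode 1
Mode 1: flow for 0.3805 to horizon, guard not reached → x = (6.9004, -5.8336)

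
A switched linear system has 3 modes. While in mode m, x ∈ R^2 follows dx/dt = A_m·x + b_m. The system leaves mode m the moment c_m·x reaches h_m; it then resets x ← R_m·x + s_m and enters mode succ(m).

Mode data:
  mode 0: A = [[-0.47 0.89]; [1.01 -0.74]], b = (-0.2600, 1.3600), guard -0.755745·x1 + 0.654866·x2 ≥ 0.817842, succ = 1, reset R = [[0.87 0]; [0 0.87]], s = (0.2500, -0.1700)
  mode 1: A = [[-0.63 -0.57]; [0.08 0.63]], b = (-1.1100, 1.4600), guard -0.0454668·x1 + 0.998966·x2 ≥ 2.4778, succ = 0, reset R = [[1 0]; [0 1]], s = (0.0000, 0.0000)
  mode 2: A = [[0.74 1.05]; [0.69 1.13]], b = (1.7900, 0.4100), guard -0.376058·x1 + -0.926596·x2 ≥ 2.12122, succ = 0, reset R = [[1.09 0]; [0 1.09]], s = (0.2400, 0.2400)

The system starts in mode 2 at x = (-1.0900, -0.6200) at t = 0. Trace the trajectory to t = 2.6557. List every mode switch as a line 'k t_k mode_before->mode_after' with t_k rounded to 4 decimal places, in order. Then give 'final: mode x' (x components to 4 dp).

Mode 2: guard c·x = 2.1212 hit at Δt = 0.7311 (t = 0.7311), x⁻ = (-1.2264, -1.7915) → reset → x⁺ = (-1.0968, -1.7127), jump to mode 0
Mode 0: guard c·x = 0.8178 hit at Δt = 1.3868 (t = 2.1179), x⁻ = (-1.8375, -0.8717) → reset → x⁺ = (-1.3486, -0.9283), jump to mode 1
Mode 1: flow for 0.5378 to horizon, guard not reached → x = (-1.2901, -0.4350)

1 0.7311 2->0
2 2.1179 0->1
final: 1 -1.2901 -0.4350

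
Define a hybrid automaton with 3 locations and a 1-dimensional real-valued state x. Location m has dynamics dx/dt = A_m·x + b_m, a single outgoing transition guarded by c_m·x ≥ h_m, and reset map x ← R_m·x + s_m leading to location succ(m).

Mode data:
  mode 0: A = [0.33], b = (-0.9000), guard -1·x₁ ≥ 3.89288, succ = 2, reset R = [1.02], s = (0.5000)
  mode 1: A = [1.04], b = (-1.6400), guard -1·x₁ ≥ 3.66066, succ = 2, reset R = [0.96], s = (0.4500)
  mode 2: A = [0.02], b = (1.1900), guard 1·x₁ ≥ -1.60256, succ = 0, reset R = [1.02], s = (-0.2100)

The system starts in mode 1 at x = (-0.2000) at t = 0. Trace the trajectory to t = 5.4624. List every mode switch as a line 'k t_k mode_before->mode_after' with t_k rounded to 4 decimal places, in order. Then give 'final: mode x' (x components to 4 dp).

1 1.0394 1->2
2 2.3179 2->0
3 3.4397 0->2
4 5.0797 2->0
final: 0 -2.4601

Mode 1: guard c·x = 3.6607 hit at Δt = 1.0394 (t = 1.0394), x⁻ = (-3.6607) → reset → x⁺ = (-3.0642), jump to mode 2
Mode 2: guard c·x = -1.6026 hit at Δt = 1.2785 (t = 2.3179), x⁻ = (-1.6026) → reset → x⁺ = (-1.8446), jump to mode 0
Mode 0: guard c·x = 3.8929 hit at Δt = 1.1218 (t = 3.4397), x⁻ = (-3.8929) → reset → x⁺ = (-3.4707), jump to mode 2
Mode 2: guard c·x = -1.6026 hit at Δt = 1.6400 (t = 5.0797), x⁻ = (-1.6026) → reset → x⁺ = (-1.8446), jump to mode 0
Mode 0: flow for 0.3827 to horizon, guard not reached → x = (-2.4601)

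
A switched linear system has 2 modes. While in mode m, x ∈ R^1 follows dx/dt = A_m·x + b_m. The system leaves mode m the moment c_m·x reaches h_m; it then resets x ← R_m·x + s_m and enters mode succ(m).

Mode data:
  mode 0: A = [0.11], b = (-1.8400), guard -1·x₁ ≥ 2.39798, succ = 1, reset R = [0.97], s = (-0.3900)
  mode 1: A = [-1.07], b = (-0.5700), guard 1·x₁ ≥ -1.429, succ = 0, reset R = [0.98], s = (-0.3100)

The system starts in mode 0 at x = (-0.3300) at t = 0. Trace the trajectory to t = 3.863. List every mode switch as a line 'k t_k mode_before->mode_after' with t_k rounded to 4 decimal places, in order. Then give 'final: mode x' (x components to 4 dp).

Mode 0: guard c·x = 2.3980 hit at Δt = 1.0403 (t = 1.0403), x⁻ = (-2.3980) → reset → x⁺ = (-2.7160), jump to mode 1
Mode 1: guard c·x = -1.4290 hit at Δt = 0.8321 (t = 1.8724), x⁻ = (-1.4290) → reset → x⁺ = (-1.7104), jump to mode 0
Mode 0: guard c·x = 2.3980 hit at Δt = 0.3328 (t = 2.2052), x⁻ = (-2.3980) → reset → x⁺ = (-2.7160), jump to mode 1
Mode 1: guard c·x = -1.4290 hit at Δt = 0.8321 (t = 3.0373), x⁻ = (-1.4290) → reset → x⁺ = (-1.7104), jump to mode 0
Mode 0: guard c·x = 2.3980 hit at Δt = 0.3328 (t = 3.3702), x⁻ = (-2.3980) → reset → x⁺ = (-2.7160), jump to mode 1
Mode 1: flow for 0.4928 to horizon, guard not reached → x = (-1.8213)

1 1.0403 0->1
2 1.8724 1->0
3 2.2052 0->1
4 3.0373 1->0
5 3.3702 0->1
final: 1 -1.8213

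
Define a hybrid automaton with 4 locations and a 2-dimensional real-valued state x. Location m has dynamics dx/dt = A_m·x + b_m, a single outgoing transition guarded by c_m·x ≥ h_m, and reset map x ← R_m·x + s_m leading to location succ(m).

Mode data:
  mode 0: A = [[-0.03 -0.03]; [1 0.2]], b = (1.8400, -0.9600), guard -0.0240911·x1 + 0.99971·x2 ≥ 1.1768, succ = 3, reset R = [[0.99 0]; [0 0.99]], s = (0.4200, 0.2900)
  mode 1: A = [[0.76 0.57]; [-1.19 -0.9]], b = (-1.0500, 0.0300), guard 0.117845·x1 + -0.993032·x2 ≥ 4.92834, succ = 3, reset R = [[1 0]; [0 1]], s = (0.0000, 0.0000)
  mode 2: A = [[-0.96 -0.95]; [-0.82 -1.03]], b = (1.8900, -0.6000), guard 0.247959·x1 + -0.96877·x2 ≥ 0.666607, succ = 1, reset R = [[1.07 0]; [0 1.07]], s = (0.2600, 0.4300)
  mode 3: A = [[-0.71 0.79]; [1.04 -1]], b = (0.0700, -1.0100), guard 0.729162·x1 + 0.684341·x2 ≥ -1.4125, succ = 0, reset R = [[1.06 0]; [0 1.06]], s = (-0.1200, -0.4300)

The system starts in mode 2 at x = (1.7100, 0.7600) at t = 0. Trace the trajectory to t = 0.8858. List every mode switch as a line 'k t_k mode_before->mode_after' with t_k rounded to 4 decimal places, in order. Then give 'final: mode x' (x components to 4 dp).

Mode 2: guard c·x = 0.6666 hit at Δt = 0.4537 (t = 0.4537), x⁻ = (1.7369, -0.2435) → reset → x⁺ = (2.1185, 0.1694), jump to mode 1
Mode 1: flow for 0.4321 to horizon, guard not reached → x = (2.3101, -0.8268)

1 0.4537 2->1
final: 1 2.3101 -0.8268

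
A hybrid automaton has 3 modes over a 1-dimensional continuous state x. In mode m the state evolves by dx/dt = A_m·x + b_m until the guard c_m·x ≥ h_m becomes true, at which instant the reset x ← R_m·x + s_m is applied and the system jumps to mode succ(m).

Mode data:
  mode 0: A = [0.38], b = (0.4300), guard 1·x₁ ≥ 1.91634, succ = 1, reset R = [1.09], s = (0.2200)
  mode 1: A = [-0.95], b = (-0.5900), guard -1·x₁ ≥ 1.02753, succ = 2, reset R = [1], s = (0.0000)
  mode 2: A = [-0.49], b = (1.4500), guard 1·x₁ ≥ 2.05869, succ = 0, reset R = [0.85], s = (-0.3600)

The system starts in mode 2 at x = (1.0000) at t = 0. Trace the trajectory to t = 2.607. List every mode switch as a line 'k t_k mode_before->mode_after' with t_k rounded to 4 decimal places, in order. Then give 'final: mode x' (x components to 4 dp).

1 1.5864 2->0
2 2.0854 0->1
final: 1 1.1640

Mode 2: guard c·x = 2.0587 hit at Δt = 1.5864 (t = 1.5864), x⁻ = (2.0587) → reset → x⁺ = (1.3899), jump to mode 0
Mode 0: guard c·x = 1.9163 hit at Δt = 0.4990 (t = 2.0854), x⁻ = (1.9163) → reset → x⁺ = (2.3088), jump to mode 1
Mode 1: flow for 0.5216 to horizon, guard not reached → x = (1.1640)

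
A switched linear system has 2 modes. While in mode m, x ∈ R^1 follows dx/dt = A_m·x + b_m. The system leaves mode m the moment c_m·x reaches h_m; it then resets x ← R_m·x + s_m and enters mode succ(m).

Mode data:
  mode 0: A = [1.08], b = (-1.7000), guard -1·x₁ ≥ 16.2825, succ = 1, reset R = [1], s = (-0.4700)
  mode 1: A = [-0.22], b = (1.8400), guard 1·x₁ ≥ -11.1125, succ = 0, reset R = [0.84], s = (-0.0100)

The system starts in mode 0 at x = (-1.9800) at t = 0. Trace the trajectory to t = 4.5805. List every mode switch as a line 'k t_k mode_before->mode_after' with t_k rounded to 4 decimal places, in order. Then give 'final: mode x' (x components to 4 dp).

1 1.4947 0->1
2 2.6507 1->0
3 3.1062 0->1
4 4.2622 1->0
final: 0 -13.8242

Mode 0: guard c·x = 16.2825 hit at Δt = 1.4947 (t = 1.4947), x⁻ = (-16.2825) → reset → x⁺ = (-16.7525), jump to mode 1
Mode 1: guard c·x = -11.1125 hit at Δt = 1.1560 (t = 2.6507), x⁻ = (-11.1125) → reset → x⁺ = (-9.3445), jump to mode 0
Mode 0: guard c·x = 16.2825 hit at Δt = 0.4555 (t = 3.1062), x⁻ = (-16.2825) → reset → x⁺ = (-16.7525), jump to mode 1
Mode 1: guard c·x = -11.1125 hit at Δt = 1.1560 (t = 4.2622), x⁻ = (-11.1125) → reset → x⁺ = (-9.3445), jump to mode 0
Mode 0: flow for 0.3183 to horizon, guard not reached → x = (-13.8242)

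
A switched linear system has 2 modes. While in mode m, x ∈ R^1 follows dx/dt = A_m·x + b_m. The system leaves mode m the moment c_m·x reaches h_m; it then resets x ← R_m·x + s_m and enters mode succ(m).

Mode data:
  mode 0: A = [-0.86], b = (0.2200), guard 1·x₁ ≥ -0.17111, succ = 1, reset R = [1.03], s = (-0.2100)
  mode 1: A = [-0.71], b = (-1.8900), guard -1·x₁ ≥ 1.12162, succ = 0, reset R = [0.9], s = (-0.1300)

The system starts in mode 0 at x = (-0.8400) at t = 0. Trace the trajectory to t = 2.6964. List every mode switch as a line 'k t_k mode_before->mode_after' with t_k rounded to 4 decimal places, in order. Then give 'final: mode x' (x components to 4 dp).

Mode 0: guard c·x = -0.1711 hit at Δt = 1.0961 (t = 1.0961), x⁻ = (-0.1711) → reset → x⁺ = (-0.3862), jump to mode 1
Mode 1: guard c·x = 1.1216 hit at Δt = 0.5497 (t = 1.6458), x⁻ = (-1.1216) → reset → x⁺ = (-1.1395), jump to mode 0
Mode 0: flow for 1.0506 to horizon, guard not reached → x = (-0.3095)

1 1.0961 0->1
2 1.6458 1->0
final: 0 -0.3095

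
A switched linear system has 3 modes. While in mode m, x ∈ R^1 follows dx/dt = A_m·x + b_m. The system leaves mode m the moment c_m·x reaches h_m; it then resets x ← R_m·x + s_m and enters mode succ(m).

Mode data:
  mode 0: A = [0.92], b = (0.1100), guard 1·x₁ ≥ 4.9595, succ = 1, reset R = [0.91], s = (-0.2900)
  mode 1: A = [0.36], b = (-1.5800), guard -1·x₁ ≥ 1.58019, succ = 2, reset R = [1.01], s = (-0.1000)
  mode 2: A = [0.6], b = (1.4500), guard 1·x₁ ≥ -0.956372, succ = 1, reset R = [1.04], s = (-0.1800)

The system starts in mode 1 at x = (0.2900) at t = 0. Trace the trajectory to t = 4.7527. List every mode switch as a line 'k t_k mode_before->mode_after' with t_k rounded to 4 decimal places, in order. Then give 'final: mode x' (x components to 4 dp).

1 1.0441 1->2
2 2.2211 2->1
3 2.4166 1->2
4 3.5936 2->1
5 3.7890 1->2
final: 2 -1.1318

Mode 1: guard c·x = 1.5802 hit at Δt = 1.0441 (t = 1.0441), x⁻ = (-1.5802) → reset → x⁺ = (-1.6960), jump to mode 2
Mode 2: guard c·x = -0.9564 hit at Δt = 1.1770 (t = 2.2211), x⁻ = (-0.9564) → reset → x⁺ = (-1.1746), jump to mode 1
Mode 1: guard c·x = 1.5802 hit at Δt = 0.1955 (t = 2.4166), x⁻ = (-1.5802) → reset → x⁺ = (-1.6960), jump to mode 2
Mode 2: guard c·x = -0.9564 hit at Δt = 1.1770 (t = 3.5936), x⁻ = (-0.9564) → reset → x⁺ = (-1.1746), jump to mode 1
Mode 1: guard c·x = 1.5802 hit at Δt = 0.1955 (t = 3.7890), x⁻ = (-1.5802) → reset → x⁺ = (-1.6960), jump to mode 2
Mode 2: flow for 0.9637 to horizon, guard not reached → x = (-1.1318)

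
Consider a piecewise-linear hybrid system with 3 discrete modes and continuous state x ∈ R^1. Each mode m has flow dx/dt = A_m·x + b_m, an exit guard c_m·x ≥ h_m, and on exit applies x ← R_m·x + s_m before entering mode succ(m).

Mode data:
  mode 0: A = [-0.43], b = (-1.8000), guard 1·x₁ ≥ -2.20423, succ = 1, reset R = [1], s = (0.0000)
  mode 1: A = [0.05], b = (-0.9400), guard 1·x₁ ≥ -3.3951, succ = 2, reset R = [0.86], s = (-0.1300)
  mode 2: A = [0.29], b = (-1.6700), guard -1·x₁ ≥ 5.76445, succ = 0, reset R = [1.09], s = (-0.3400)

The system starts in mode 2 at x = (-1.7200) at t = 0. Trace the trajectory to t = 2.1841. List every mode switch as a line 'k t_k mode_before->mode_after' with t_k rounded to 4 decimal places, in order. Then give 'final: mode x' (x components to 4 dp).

Mode 2: guard c·x = 5.7645 hit at Δt = 1.4907 (t = 1.4907), x⁻ = (-5.7645) → reset → x⁺ = (-6.6233), jump to mode 0
Mode 0: flow for 0.6934 to horizon, guard not reached → x = (-5.9949)

1 1.4907 2->0
final: 0 -5.9949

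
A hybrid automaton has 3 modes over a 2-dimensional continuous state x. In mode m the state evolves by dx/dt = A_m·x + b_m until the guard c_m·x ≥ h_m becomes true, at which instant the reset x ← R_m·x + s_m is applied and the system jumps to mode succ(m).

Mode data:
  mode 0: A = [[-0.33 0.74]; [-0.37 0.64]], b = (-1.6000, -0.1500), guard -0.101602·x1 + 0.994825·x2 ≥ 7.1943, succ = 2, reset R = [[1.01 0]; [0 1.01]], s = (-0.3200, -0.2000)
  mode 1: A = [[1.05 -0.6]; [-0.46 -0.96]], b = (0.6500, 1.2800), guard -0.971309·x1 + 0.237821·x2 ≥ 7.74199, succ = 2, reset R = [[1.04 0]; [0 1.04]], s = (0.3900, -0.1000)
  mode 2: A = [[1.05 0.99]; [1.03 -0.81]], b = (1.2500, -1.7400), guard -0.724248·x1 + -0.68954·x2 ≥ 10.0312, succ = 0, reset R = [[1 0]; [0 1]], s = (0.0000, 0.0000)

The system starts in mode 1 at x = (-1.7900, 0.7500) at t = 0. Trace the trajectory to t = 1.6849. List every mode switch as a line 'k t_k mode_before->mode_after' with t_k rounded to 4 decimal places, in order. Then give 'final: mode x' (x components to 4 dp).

1 1.2678 1->2
final: 2 -10.2616 -1.8494

Mode 1: guard c·x = 7.7420 hit at Δt = 1.2678 (t = 1.2678), x⁻ = (-7.3236, 2.6427) → reset → x⁺ = (-7.2266, 2.6484), jump to mode 2
Mode 2: flow for 0.4171 to horizon, guard not reached → x = (-10.2616, -1.8494)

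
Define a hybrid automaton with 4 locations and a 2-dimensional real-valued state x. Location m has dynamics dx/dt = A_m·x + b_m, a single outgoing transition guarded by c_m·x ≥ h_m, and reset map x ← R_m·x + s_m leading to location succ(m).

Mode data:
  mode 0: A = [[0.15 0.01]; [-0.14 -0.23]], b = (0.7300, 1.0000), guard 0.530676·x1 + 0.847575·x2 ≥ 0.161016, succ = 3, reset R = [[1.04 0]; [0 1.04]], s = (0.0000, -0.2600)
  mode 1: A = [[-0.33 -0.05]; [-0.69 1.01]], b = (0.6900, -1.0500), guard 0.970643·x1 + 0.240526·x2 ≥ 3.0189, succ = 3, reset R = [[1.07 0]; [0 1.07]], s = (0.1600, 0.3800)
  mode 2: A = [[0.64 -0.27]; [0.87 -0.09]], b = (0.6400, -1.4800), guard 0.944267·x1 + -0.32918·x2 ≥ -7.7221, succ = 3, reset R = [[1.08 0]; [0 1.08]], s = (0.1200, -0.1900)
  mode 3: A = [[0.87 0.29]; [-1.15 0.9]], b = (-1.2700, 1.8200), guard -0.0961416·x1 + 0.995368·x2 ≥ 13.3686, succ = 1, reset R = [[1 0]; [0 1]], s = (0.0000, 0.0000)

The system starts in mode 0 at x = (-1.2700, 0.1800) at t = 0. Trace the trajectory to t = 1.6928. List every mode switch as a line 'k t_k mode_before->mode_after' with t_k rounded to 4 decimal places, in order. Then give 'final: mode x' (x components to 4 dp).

Mode 0: guard c·x = 0.1610 hit at Δt = 0.5756 (t = 0.5756), x⁻ = (-0.9428, 0.7802) → reset → x⁺ = (-0.9805, 0.5514), jump to mode 3
Mode 3: flow for 1.1172 to horizon, guard not reached → x = (-3.1827, 9.3112)

1 0.5756 0->3
final: 3 -3.1827 9.3112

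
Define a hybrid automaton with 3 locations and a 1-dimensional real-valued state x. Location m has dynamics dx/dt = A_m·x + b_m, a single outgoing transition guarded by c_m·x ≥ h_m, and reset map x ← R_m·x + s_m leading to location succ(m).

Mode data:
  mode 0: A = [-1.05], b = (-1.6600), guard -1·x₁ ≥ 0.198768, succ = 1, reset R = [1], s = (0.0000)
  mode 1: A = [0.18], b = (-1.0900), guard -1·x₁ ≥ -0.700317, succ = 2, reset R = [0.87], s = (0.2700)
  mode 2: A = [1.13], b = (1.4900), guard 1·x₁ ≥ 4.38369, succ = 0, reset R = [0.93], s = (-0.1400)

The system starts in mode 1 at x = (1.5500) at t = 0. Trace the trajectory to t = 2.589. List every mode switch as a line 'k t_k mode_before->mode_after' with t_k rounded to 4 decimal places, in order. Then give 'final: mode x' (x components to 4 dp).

Mode 1: guard c·x = -0.7003 hit at Δt = 0.9598 (t = 0.9598), x⁻ = (0.7003) → reset → x⁺ = (0.8793), jump to mode 2
Mode 2: guard c·x = 4.3837 hit at Δt = 0.8437 (t = 1.8035), x⁻ = (4.3837) → reset → x⁺ = (3.9368), jump to mode 0
Mode 0: flow for 0.7855 to horizon, guard not reached → x = (0.8377)

1 0.9598 1->2
2 1.8035 2->0
final: 0 0.8377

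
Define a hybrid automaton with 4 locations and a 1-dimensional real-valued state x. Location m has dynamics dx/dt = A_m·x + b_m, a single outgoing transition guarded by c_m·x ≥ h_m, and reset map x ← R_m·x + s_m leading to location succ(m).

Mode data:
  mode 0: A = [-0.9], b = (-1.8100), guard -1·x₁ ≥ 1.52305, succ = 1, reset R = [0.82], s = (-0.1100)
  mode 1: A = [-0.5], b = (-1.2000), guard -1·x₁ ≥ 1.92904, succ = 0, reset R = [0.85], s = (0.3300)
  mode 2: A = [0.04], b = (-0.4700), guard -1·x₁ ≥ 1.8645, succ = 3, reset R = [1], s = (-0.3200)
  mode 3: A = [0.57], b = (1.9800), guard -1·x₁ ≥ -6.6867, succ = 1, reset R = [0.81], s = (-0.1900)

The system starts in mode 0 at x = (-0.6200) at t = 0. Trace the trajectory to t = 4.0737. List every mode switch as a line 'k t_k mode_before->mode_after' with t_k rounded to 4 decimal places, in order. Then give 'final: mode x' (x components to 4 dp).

Mode 0: guard c·x = 1.5231 hit at Δt = 1.1638 (t = 1.1638), x⁻ = (-1.5230) → reset → x⁺ = (-1.3589), jump to mode 1
Mode 1: guard c·x = 1.9290 hit at Δt = 1.5865 (t = 2.7503), x⁻ = (-1.9290) → reset → x⁺ = (-1.3097), jump to mode 0
Mode 0: guard c·x = 1.5231 hit at Δt = 0.4030 (t = 3.1533), x⁻ = (-1.5230) → reset → x⁺ = (-1.3589), jump to mode 1
Mode 1: flow for 0.9204 to horizon, guard not reached → x = (-1.7429)

1 1.1638 0->1
2 2.7503 1->0
3 3.1533 0->1
final: 1 -1.7429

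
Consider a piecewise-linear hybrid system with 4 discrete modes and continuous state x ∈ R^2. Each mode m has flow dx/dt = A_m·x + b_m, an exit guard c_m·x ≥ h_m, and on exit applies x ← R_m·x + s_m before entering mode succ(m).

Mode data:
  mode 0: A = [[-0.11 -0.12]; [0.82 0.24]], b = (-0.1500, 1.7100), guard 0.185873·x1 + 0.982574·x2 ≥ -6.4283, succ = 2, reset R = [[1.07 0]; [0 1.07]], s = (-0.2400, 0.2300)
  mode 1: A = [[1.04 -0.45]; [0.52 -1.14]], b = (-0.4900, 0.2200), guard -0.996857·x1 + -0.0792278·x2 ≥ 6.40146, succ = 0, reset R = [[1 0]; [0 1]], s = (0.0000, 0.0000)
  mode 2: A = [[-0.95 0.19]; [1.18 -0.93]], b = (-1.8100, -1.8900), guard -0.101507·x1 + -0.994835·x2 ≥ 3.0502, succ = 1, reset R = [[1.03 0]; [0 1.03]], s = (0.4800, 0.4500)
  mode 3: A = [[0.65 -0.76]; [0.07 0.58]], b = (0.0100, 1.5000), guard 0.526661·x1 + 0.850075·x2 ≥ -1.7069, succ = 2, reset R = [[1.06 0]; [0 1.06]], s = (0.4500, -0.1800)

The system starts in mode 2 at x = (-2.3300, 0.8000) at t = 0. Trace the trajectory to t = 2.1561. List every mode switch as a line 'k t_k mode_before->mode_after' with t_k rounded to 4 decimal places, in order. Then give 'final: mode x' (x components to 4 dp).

Mode 2: guard c·x = 3.0502 hit at Δt = 1.1046 (t = 1.1046), x⁻ = (-2.2653, -2.8349) → reset → x⁺ = (-1.8533, -2.4699), jump to mode 1
Mode 1: flow for 1.0515 to horizon, guard not reached → x = (-4.8069, -1.6693)

1 1.1046 2->1
final: 1 -4.8069 -1.6693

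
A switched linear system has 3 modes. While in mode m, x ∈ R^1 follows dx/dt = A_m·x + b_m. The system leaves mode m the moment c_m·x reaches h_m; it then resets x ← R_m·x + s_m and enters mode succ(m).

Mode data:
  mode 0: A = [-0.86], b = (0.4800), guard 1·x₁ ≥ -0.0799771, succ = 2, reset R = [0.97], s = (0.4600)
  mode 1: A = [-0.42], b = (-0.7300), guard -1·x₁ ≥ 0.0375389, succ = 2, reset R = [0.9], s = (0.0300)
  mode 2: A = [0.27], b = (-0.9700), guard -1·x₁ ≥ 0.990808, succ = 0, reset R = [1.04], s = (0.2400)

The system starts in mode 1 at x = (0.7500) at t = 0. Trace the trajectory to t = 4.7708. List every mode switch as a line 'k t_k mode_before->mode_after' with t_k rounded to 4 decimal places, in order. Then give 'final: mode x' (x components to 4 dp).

Mode 1: guard c·x = 0.0375 hit at Δt = 0.9061 (t = 0.9061), x⁻ = (-0.0375) → reset → x⁺ = (-0.0038), jump to mode 2
Mode 2: guard c·x = 0.9908 hit at Δt = 0.8982 (t = 1.8043), x⁻ = (-0.9908) → reset → x⁺ = (-0.7904), jump to mode 0
Mode 0: guard c·x = -0.0800 hit at Δt = 0.8701 (t = 2.6744), x⁻ = (-0.0800) → reset → x⁺ = (0.3824), jump to mode 2
Mode 2: guard c·x = 0.9908 hit at Δt = 1.3190 (t = 3.9934), x⁻ = (-0.9908) → reset → x⁺ = (-0.7904), jump to mode 0
Mode 0: flow for 0.7774 to horizon, guard not reached → x = (-0.1329)

1 0.9061 1->2
2 1.8043 2->0
3 2.6744 0->2
4 3.9934 2->0
final: 0 -0.1329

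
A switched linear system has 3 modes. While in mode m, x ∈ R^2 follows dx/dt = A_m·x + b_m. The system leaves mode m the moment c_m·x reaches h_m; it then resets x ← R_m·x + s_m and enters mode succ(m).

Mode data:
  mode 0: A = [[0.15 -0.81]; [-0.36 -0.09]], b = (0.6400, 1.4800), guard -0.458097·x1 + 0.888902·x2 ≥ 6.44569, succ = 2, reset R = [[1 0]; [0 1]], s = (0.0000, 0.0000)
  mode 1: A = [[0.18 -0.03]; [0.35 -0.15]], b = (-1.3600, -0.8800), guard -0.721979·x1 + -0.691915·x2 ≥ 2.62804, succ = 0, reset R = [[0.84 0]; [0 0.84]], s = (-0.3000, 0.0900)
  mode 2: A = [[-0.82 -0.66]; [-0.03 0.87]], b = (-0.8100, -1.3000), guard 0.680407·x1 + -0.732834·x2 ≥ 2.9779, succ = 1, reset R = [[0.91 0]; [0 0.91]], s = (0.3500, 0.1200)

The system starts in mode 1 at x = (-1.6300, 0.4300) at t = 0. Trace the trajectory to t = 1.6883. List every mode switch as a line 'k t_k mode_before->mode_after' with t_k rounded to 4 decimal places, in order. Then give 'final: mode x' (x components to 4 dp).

Mode 1: guard c·x = 2.6280 hit at Δt = 0.7251 (t = 0.7251), x⁻ = (-2.9074, -0.7645) → reset → x⁺ = (-2.7422, -0.5521), jump to mode 0
Mode 0: flow for 0.9632 to horizon, guard not reached → x = (-2.9977, 1.7623)

1 0.7251 1->0
final: 0 -2.9977 1.7623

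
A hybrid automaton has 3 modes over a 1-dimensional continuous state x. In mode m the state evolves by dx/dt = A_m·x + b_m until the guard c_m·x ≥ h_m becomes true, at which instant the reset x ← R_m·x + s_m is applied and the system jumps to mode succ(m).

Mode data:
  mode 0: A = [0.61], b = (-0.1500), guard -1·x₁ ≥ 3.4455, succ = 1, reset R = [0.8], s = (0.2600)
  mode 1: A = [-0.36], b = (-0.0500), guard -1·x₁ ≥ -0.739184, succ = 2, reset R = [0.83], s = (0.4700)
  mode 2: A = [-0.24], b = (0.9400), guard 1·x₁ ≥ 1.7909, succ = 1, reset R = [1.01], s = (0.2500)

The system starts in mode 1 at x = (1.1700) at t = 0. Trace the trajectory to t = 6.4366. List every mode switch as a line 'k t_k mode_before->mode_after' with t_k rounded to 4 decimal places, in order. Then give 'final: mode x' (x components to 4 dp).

Mode 1: guard c·x = -0.7392 hit at Δt = 1.1089 (t = 1.1089), x⁻ = (0.7392) → reset → x⁺ = (1.0835), jump to mode 2
Mode 2: guard c·x = 1.7909 hit at Δt = 1.1969 (t = 2.3058), x⁻ = (1.7909) → reset → x⁺ = (2.0588), jump to mode 1
Mode 1: guard c·x = -0.7392 hit at Δt = 2.5484 (t = 4.8542), x⁻ = (0.7392) → reset → x⁺ = (1.0835), jump to mode 2
Mode 2: guard c·x = 1.7909 hit at Δt = 1.1969 (t = 6.0511), x⁻ = (1.7909) → reset → x⁺ = (2.0588), jump to mode 1
Mode 1: flow for 0.3855 to horizon, guard not reached → x = (1.7740)

1 1.1089 1->2
2 2.3058 2->1
3 4.8542 1->2
4 6.0511 2->1
final: 1 1.7740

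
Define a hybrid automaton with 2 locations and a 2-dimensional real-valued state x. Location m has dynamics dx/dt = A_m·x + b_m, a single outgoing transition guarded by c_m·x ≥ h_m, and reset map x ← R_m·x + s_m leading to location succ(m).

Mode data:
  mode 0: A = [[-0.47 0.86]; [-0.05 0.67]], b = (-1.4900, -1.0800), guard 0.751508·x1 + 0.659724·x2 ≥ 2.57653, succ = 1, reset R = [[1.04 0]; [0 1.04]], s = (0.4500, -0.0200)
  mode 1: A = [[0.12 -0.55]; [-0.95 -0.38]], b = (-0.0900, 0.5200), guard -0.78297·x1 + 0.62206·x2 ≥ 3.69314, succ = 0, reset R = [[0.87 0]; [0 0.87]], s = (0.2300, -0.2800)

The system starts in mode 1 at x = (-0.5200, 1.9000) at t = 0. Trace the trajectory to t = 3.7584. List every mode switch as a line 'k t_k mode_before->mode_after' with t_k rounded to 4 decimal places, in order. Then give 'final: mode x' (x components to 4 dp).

Mode 1: guard c·x = 3.6931 hit at Δt = 1.1903 (t = 1.1903), x⁻ = (-2.3377, 2.9945) → reset → x⁺ = (-1.8038, 2.3253), jump to mode 0
Mode 0: guard c·x = 2.5765 hit at Δt = 1.4731 (t = 2.6634), x⁻ = (0.2260, 3.6481) → reset → x⁺ = (0.6850, 3.7740), jump to mode 1
Mode 1: flow for 1.0950 to horizon, guard not reached → x = (-1.4934, 3.3595)

1 1.1903 1->0
2 2.6634 0->1
final: 1 -1.4934 3.3595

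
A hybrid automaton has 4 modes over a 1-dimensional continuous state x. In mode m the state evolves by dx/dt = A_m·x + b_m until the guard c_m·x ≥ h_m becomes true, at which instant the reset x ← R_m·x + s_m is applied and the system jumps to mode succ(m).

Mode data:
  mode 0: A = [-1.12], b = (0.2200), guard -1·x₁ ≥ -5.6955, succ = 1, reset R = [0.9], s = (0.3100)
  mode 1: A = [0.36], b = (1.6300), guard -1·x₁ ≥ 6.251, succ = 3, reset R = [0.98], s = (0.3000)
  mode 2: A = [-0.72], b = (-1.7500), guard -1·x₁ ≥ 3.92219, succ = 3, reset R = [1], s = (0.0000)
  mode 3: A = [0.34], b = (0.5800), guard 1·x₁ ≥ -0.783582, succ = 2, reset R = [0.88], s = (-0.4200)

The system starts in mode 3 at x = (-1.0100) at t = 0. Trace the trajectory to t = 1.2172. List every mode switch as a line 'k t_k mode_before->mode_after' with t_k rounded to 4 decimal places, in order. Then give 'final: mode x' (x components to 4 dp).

Mode 3: guard c·x = -0.7836 hit at Δt = 0.8285 (t = 0.8285), x⁻ = (-0.7836) → reset → x⁺ = (-1.1096), jump to mode 2
Mode 2: flow for 0.3887 to horizon, guard not reached → x = (-1.4320)

1 0.8285 3->2
final: 2 -1.4320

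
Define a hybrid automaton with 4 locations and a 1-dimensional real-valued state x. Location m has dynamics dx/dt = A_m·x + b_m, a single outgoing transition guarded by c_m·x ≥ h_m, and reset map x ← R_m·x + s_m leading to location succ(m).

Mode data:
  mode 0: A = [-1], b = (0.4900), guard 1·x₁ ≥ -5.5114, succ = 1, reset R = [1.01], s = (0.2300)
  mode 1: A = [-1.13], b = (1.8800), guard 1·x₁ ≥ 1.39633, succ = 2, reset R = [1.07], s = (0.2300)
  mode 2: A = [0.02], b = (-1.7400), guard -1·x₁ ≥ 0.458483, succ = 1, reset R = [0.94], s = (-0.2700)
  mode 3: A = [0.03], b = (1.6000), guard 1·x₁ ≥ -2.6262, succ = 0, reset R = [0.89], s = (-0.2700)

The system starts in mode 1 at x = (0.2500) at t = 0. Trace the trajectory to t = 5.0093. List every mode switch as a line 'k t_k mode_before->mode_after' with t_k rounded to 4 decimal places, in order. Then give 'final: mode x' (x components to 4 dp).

1 1.4737 1->2
2 2.7373 2->1
3 4.6662 1->2
final: 2 1.1370

Mode 1: guard c·x = 1.3963 hit at Δt = 1.4737 (t = 1.4737), x⁻ = (1.3963) → reset → x⁺ = (1.7241), jump to mode 2
Mode 2: guard c·x = 0.4585 hit at Δt = 1.2636 (t = 2.7373), x⁻ = (-0.4585) → reset → x⁺ = (-0.7010), jump to mode 1
Mode 1: guard c·x = 1.3963 hit at Δt = 1.9289 (t = 4.6662), x⁻ = (1.3963) → reset → x⁺ = (1.7241), jump to mode 2
Mode 2: flow for 0.3431 to horizon, guard not reached → x = (1.1370)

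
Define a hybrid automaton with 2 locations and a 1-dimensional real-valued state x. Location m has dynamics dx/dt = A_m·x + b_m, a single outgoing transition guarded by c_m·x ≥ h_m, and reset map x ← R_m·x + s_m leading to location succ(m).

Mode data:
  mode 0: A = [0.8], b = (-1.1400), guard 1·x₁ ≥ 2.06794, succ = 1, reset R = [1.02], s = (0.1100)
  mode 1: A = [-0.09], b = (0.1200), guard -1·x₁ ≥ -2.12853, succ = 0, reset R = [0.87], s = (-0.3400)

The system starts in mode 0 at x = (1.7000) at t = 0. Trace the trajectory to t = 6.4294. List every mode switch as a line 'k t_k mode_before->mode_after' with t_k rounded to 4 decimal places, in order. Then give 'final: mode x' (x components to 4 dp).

Mode 0: guard c·x = 2.0679 hit at Δt = 1.0616 (t = 1.0616), x⁻ = (2.0679) → reset → x⁺ = (2.2193), jump to mode 1
Mode 1: guard c·x = -2.1285 hit at Δt = 1.2010 (t = 2.2626), x⁻ = (2.1285) → reset → x⁺ = (1.5118), jump to mode 0
Mode 0: guard c·x = 2.0679 hit at Δt = 2.5028 (t = 4.7653), x⁻ = (2.0679) → reset → x⁺ = (2.2193), jump to mode 1
Mode 1: guard c·x = -2.1285 hit at Δt = 1.2010 (t = 5.9663), x⁻ = (2.1285) → reset → x⁺ = (1.5118), jump to mode 0
Mode 0: flow for 0.4631 to horizon, guard not reached → x = (1.5508)

1 1.0616 0->1
2 2.2626 1->0
3 4.7653 0->1
4 5.9663 1->0
final: 0 1.5508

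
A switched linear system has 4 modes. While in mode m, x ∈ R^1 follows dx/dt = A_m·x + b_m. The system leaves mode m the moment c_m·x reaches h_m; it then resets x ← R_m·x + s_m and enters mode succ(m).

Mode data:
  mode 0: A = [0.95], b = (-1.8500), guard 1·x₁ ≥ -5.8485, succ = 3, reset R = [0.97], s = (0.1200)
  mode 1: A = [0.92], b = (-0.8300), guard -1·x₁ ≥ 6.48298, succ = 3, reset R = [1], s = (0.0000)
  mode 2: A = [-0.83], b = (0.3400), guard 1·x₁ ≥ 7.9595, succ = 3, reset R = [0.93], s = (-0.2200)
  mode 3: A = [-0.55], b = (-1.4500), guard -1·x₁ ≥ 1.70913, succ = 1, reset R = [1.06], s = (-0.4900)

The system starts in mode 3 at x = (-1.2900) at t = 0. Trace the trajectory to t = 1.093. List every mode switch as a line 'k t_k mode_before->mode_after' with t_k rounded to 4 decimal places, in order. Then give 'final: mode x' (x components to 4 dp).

1 0.6781 3->1
final: 1 -3.7908

Mode 3: guard c·x = 1.7091 hit at Δt = 0.6781 (t = 0.6781), x⁻ = (-1.7091) → reset → x⁺ = (-2.3017), jump to mode 1
Mode 1: flow for 0.4149 to horizon, guard not reached → x = (-3.7908)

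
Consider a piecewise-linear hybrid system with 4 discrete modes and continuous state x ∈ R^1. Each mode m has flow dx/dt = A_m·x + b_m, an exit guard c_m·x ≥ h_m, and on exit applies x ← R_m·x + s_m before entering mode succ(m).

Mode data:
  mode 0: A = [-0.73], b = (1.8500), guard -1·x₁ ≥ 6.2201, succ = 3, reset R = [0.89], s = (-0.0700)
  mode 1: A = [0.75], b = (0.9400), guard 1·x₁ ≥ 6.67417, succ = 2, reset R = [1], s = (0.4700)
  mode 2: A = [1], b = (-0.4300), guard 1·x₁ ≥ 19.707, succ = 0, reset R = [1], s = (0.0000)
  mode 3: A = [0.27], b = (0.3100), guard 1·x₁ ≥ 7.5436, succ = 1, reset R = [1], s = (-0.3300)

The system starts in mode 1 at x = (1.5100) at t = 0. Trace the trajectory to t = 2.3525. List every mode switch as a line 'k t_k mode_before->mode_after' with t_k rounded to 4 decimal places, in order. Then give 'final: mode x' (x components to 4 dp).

Mode 1: guard c·x = 6.6742 hit at Δt = 1.4052 (t = 1.4052), x⁻ = (6.6742) → reset → x⁺ = (7.1442), jump to mode 2
Mode 2: flow for 0.9473 to horizon, guard not reached → x = (17.7441)

1 1.4052 1->2
final: 2 17.7441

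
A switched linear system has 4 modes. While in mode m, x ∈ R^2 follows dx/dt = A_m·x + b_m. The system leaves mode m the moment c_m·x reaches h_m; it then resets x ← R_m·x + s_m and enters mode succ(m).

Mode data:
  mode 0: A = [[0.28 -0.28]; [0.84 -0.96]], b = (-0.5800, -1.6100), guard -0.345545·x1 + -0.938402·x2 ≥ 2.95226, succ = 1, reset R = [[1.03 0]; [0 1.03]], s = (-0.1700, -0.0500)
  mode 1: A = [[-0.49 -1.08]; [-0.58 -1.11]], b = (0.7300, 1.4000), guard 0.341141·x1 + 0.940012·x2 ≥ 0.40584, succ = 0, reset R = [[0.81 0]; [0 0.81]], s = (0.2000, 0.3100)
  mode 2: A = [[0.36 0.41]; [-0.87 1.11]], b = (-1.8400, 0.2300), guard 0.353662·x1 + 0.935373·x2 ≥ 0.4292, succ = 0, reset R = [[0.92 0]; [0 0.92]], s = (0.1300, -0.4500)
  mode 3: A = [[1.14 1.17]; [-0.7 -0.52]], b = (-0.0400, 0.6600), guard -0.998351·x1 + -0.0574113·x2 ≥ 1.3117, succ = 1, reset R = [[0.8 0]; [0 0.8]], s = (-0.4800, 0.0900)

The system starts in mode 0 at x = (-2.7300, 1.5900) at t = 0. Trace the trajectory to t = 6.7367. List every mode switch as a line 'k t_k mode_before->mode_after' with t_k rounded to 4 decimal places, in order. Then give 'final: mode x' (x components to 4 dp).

Mode 0: guard c·x = 2.9523 hit at Δt = 0.7850 (t = 0.7850), x⁻ = (-3.8738, -1.7196) → reset → x⁺ = (-4.1600, -1.8212), jump to mode 1
Mode 1: guard c·x = 0.4058 hit at Δt = 1.0198 (t = 1.8048), x⁻ = (-2.0864, 1.1889) → reset → x⁺ = (-1.4900, 1.2730), jump to mode 0
Mode 0: guard c·x = 2.9523 hit at Δt = 1.2250 (t = 3.0298), x⁻ = (-2.7153, -2.1462) → reset → x⁺ = (-2.9668, -2.2606), jump to mode 1
Mode 1: guard c·x = 0.4058 hit at Δt = 1.1204 (t = 4.1502), x⁻ = (-0.8750, 0.7493) → reset → x⁺ = (-0.5087, 0.9169), jump to mode 0
Mode 0: guard c·x = 2.9523 hit at Δt = 2.1517 (t = 6.3019), x⁻ = (-1.8303, -2.4721) → reset → x⁺ = (-2.0553, -2.5962), jump to mode 1
Mode 1: flow for 0.4348 to horizon, guard not reached → x = (-0.6953, -0.8733)

1 0.7850 0->1
2 1.8048 1->0
3 3.0298 0->1
4 4.1502 1->0
5 6.3019 0->1
final: 1 -0.6953 -0.8733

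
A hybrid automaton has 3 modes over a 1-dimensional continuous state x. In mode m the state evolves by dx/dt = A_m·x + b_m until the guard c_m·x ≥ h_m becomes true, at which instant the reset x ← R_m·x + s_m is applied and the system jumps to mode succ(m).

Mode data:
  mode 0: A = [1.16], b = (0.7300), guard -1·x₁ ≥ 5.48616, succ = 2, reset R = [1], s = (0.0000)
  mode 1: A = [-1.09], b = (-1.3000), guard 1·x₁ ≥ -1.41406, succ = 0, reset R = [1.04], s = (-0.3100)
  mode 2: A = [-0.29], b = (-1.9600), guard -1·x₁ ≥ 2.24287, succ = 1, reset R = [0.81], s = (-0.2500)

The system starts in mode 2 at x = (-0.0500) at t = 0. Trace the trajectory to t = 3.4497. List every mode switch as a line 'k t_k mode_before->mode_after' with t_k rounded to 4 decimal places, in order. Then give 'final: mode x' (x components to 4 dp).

Mode 2: guard c·x = 2.2429 hit at Δt = 1.3649 (t = 1.3649), x⁻ = (-2.2429) → reset → x⁺ = (-2.0667), jump to mode 1
Mode 1: guard c·x = -1.4141 hit at Δt = 1.2598 (t = 2.6247), x⁻ = (-1.4141) → reset → x⁺ = (-1.7806), jump to mode 0
Mode 0: flow for 0.8250 to horizon, guard not reached → x = (-3.6272)

1 1.3649 2->1
2 2.6247 1->0
final: 0 -3.6272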